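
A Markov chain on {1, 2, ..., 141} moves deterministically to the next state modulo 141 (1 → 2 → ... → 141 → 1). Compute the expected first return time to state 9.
E[T_9 | X_0 = 9] = 141

The chain cycles deterministically, so starting at state 9 it returns in exactly 141 steps. Equivalently, the stationary distribution is uniform π_j = 1/141 for every state j, so by Kac's formula E[T_9] = 1/π_9 = 141.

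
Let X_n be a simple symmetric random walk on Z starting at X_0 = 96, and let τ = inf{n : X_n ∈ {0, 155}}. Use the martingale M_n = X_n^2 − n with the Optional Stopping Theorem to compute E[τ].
E[τ] = 5664

M_n = X_n^2 − n is a martingale (since E[X_{n+1}^2 | F_n] = X_n^2 + 1). By OST (τ has finite mean in a bounded region), E[M_τ] = E[M_0] = X_0^2 − 0 = 96^2 = 9216. Also E[M_τ] = E[X_τ^2] − E[τ]. The walk exits at 0 or 155, with P(hit 155 first) = 96/155, so E[X_τ^2] = 155^2 · 96/155 + 0 = 14880. Thus E[τ] = E[X_τ^2] − E[M_τ] = 14880 − 9216 = 5664 = 96(155 − 96) = 5664.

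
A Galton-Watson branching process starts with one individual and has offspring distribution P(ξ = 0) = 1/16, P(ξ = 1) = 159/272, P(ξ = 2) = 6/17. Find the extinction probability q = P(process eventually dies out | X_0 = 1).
q = 17/96

The pgf is f(s) = 1/16 + 159/272·s + 6/17·s². The extinction probability q is the smallest fixed point of f in [0, 1]. Setting s = f(s):
  6/17·s² + (159/272 − 1)·s + 1/16 = 0
  6/17·s² − (1/16 + 6/17)·s + 1/16 = 0
which factors as (s − 1)·(6/17·s − 1/16) = 0, giving roots s = 1 and s = (1/16)/(6/17) = 17/96.
Mean offspring μ = 159/272 + 2·6/17 = 351/272 > 1 (supercritical), so q < 1. The extinction probability is the smaller root: q = (1/16)/(6/17) = 17/96.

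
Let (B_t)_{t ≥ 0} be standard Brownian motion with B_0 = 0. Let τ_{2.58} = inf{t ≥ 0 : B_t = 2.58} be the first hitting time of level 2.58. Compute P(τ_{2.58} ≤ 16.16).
P(τ_{2.58} ≤ 16.16) = 2(1 − Φ(2.58/√16.16)) = 2(1 − Φ(0.6418)) ≈ 0.5210

By the reflection principle for standard BM, P(τ_b ≤ t) = 2 · P(B_t ≥ b). Since B_t ~ N(0, t), P(B_t ≥ 2.58) = 1 − Φ(2.58/√t) = 1 − Φ(2.58/√16.16) = 1 − Φ(0.6418) ≈ 0.26050. Doubling: P(τ_{2.58} ≤ 16.16) ≈ 2 · 0.26050 = 0.52100 ≈ 0.5210.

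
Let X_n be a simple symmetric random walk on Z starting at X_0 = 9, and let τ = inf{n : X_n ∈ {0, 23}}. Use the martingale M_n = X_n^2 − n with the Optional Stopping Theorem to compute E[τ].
E[τ] = 126

M_n = X_n^2 − n is a martingale (since E[X_{n+1}^2 | F_n] = X_n^2 + 1). By OST (τ has finite mean in a bounded region), E[M_τ] = E[M_0] = X_0^2 − 0 = 9^2 = 81. Also E[M_τ] = E[X_τ^2] − E[τ]. The walk exits at 0 or 23, with P(hit 23 first) = 9/23, so E[X_τ^2] = 23^2 · 9/23 + 0 = 207. Thus E[τ] = E[X_τ^2] − E[M_τ] = 207 − 81 = 126 = 9(23 − 9) = 126.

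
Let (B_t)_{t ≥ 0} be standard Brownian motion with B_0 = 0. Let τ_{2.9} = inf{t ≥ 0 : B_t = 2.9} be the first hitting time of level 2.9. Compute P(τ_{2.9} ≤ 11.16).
P(τ_{2.9} ≤ 11.16) = 2(1 − Φ(2.9/√11.16)) = 2(1 − Φ(0.8681)) ≈ 0.3853

By the reflection principle for standard BM, P(τ_b ≤ t) = 2 · P(B_t ≥ b). Since B_t ~ N(0, t), P(B_t ≥ 2.9) = 1 − Φ(2.9/√t) = 1 − Φ(2.9/√11.16) = 1 − Φ(0.8681) ≈ 0.19267. Doubling: P(τ_{2.9} ≤ 11.16) ≈ 2 · 0.19267 = 0.38534 ≈ 0.3853.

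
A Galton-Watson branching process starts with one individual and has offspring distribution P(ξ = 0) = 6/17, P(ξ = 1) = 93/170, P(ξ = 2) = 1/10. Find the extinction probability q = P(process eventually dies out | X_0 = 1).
q = 1

Mean offspring μ = 0·6/17 + 1·93/170 + 2·1/10 = 127/170 ≤ 1. For μ ≤ 1 with offspring not concentrated at 1, the Galton-Watson process goes extinct almost surely, so q = 1.
(Algebraic check: The pgf is f(s) = 6/17 + 93/170·s + 1/10·s². The extinction probability q is the smallest fixed point of f in [0, 1]. Setting s = f(s):
  1/10·s² + (93/170 − 1)·s + 6/17 = 0
  1/10·s² − (6/17 + 1/10)·s + 6/17 = 0
which factors as (s − 1)·(1/10·s − 6/17) = 0, giving roots s = 1 and s = (6/17)/(1/10) = 60/17. Since 60/17 ≥ 1, the smallest root in [0, 1] is s = 1.)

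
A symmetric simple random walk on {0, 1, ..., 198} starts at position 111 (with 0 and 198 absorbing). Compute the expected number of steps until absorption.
E[τ | X_0 = 111] = 9657

Let v_k = E[τ | X_0 = k]. Boundary: v_0 = v_198 = 0. Recurrence: v_k = 1 + (v_{k-1} + v_{k+1})/2 for 1 ≤ k ≤ 197. The particular solution to v_k − (v_{k-1} + v_{k+1})/2 = 1 is v_k = −k^2. Adding homogeneous solution A + B k and matching boundaries gives v_k = k (198 − k). Substituting k = 111: v_111 = 111 · 87 = 9657.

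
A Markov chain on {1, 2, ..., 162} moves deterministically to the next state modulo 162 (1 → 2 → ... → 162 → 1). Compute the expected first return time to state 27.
E[T_27 | X_0 = 27] = 162

The chain cycles deterministically, so starting at state 27 it returns in exactly 162 steps. Equivalently, the stationary distribution is uniform π_j = 1/162 for every state j, so by Kac's formula E[T_27] = 1/π_27 = 162.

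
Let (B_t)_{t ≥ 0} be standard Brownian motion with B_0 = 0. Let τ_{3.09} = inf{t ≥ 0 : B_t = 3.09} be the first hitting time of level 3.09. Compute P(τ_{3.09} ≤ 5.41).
P(τ_{3.09} ≤ 5.41) = 2(1 − Φ(3.09/√5.41)) = 2(1 − Φ(1.3285)) ≈ 0.1840

By the reflection principle for standard BM, P(τ_b ≤ t) = 2 · P(B_t ≥ b). Since B_t ~ N(0, t), P(B_t ≥ 3.09) = 1 − Φ(3.09/√t) = 1 − Φ(3.09/√5.41) = 1 − Φ(1.3285) ≈ 0.09201. Doubling: P(τ_{3.09} ≤ 5.41) ≈ 2 · 0.09201 = 0.18402 ≈ 0.1840.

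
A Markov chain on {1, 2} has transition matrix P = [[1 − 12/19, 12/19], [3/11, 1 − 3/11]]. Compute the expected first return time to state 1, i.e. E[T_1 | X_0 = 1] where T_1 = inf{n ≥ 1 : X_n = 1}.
E[T_1 | X_0 = 1] = 1/π_1 = 63/19

For an irreducible recurrent Markov chain with stationary distribution π, E[T_i | X_0 = i] = 1/π_i (Kac's formula). Here π_1 = (3/11)/(12/19 + 3/11) = (3/11)/(189/209) = 19/63, so E[T_1 | X_0 = 1] = 1/π_1 = (12/19 + 3/11)/(3/11) = (189/209)/(3/11) = 63/19.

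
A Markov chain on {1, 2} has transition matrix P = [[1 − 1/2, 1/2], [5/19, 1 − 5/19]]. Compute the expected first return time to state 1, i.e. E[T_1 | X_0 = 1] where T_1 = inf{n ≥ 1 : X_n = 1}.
E[T_1 | X_0 = 1] = 1/π_1 = 29/10

For an irreducible recurrent Markov chain with stationary distribution π, E[T_i | X_0 = i] = 1/π_i (Kac's formula). Here π_1 = (5/19)/(1/2 + 5/19) = (5/19)/(29/38) = 10/29, so E[T_1 | X_0 = 1] = 1/π_1 = (1/2 + 5/19)/(5/19) = (29/38)/(5/19) = 29/10.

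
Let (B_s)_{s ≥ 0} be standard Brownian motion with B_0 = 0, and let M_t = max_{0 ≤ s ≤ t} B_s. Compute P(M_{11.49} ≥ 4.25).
P(M_{11.49} ≥ 4.25) = 2·P(B_{11.49} ≥ 4.25) = 2(1 − Φ(4.25/√11.49)) ≈ 0.2099

By the reflection principle for Brownian motion, P(M_t ≥ a) = 2 · P(B_t ≥ a) for a ≥ 0. Since B_t ~ N(0, t), P(B_t ≥ 4.25) = 1 − Φ(4.25/√t) = 1 − Φ(4.25/√11.49) = 1 − Φ(1.2538). So
  P(M_{11.49} ≥ 4.25) = 2(1 − Φ(1.2538)) ≈ 0.2099.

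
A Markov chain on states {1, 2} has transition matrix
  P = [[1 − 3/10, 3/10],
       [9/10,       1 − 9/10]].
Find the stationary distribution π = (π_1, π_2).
π_1 = 3/4, π_2 = 1/4

Solve πP = π with π_1 + π_2 = 1. From πP = π: π_1 · (1 − 3/10) + π_2 · 9/10 = π_1 ⇒ π_2 · 9/10 = π_1 · 3/10 ⇒ π_2/π_1 = (3/10)/(9/10) = 1/3. Together with π_1 + π_2 = 1:
  π_1 = (9/10)/(3/10 + 9/10) = (9/10)/(6/5) = 3/4,
  π_2 = (3/10)/(3/10 + 9/10) = (3/10)/(6/5) = 1/4.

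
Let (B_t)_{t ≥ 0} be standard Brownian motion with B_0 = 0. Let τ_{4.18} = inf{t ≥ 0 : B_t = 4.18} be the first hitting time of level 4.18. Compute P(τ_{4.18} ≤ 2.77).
P(τ_{4.18} ≤ 2.77) = 2(1 − Φ(4.18/√2.77)) = 2(1 − Φ(2.5115)) ≈ 0.0120

By the reflection principle for standard BM, P(τ_b ≤ t) = 2 · P(B_t ≥ b). Since B_t ~ N(0, t), P(B_t ≥ 4.18) = 1 − Φ(4.18/√t) = 1 − Φ(4.18/√2.77) = 1 − Φ(2.5115) ≈ 0.00601. Doubling: P(τ_{4.18} ≤ 2.77) ≈ 2 · 0.00601 = 0.01202 ≈ 0.0120.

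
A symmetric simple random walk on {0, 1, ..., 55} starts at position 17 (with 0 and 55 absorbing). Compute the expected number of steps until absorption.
E[τ | X_0 = 17] = 646

Let v_k = E[τ | X_0 = k]. Boundary: v_0 = v_55 = 0. Recurrence: v_k = 1 + (v_{k-1} + v_{k+1})/2 for 1 ≤ k ≤ 54. The particular solution to v_k − (v_{k-1} + v_{k+1})/2 = 1 is v_k = −k^2. Adding homogeneous solution A + B k and matching boundaries gives v_k = k (55 − k). Substituting k = 17: v_17 = 17 · 38 = 646.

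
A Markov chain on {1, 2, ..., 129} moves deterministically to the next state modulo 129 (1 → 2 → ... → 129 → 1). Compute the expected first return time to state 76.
E[T_76 | X_0 = 76] = 129

The chain cycles deterministically, so starting at state 76 it returns in exactly 129 steps. Equivalently, the stationary distribution is uniform π_j = 1/129 for every state j, so by Kac's formula E[T_76] = 1/π_76 = 129.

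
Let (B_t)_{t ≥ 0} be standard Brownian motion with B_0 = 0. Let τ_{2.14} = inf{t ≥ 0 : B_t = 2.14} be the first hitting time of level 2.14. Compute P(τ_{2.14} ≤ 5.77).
P(τ_{2.14} ≤ 5.77) = 2(1 − Φ(2.14/√5.77)) = 2(1 − Φ(0.8909)) ≈ 0.3730

By the reflection principle for standard BM, P(τ_b ≤ t) = 2 · P(B_t ≥ b). Since B_t ~ N(0, t), P(B_t ≥ 2.14) = 1 − Φ(2.14/√t) = 1 − Φ(2.14/√5.77) = 1 − Φ(0.8909) ≈ 0.18649. Doubling: P(τ_{2.14} ≤ 5.77) ≈ 2 · 0.18649 = 0.37298 ≈ 0.3730.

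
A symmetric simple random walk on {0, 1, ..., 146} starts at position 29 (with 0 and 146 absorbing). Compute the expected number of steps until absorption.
E[τ | X_0 = 29] = 3393

Let v_k = E[τ | X_0 = k]. Boundary: v_0 = v_146 = 0. Recurrence: v_k = 1 + (v_{k-1} + v_{k+1})/2 for 1 ≤ k ≤ 145. The particular solution to v_k − (v_{k-1} + v_{k+1})/2 = 1 is v_k = −k^2. Adding homogeneous solution A + B k and matching boundaries gives v_k = k (146 − k). Substituting k = 29: v_29 = 29 · 117 = 3393.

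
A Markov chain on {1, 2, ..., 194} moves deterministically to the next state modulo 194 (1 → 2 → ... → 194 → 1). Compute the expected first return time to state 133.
E[T_133 | X_0 = 133] = 194

The chain cycles deterministically, so starting at state 133 it returns in exactly 194 steps. Equivalently, the stationary distribution is uniform π_j = 1/194 for every state j, so by Kac's formula E[T_133] = 1/π_133 = 194.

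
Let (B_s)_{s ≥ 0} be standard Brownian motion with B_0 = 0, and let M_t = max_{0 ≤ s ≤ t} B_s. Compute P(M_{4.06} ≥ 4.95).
P(M_{4.06} ≥ 4.95) = 2·P(B_{4.06} ≥ 4.95) = 2(1 − Φ(4.95/√4.06)) ≈ 0.0140

By the reflection principle for Brownian motion, P(M_t ≥ a) = 2 · P(B_t ≥ a) for a ≥ 0. Since B_t ~ N(0, t), P(B_t ≥ 4.95) = 1 − Φ(4.95/√t) = 1 − Φ(4.95/√4.06) = 1 − Φ(2.4566). So
  P(M_{4.06} ≥ 4.95) = 2(1 − Φ(2.4566)) ≈ 0.0140.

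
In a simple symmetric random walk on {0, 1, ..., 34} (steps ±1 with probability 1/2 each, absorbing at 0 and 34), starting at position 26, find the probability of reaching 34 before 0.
P(hit 34 before 0) = 26/34 = 13/17

Let u_k = P(hit 34 before 0 | start at k). Then u_0 = 0, u_34 = 1, and u_k = u_{k-1}/2 + u_{k+1}/2 for 1 ≤ k ≤ 33. This harmonic recurrence is solved by u_k = k/34, giving u_26 = 26/34 = 13/17.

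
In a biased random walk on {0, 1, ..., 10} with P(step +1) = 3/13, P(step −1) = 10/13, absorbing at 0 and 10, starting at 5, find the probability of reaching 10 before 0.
P(hit 10 before 0) = (1 − (10/3)^5) / (1 − (10/3)^10) = 243/100243

Let u_k denote P(reach 10 before 0 | start at k). Boundary: u_0 = 0, u_10 = 1. Recurrence: u_k = 3/13·u_{k+1} + 10/13·u_{k-1} for 1 ≤ k ≤ 9. Try u_k = A + B·r^k with r = q/p = (10/13)/(3/13) = 10/3. Substitution satisfies the recurrence; boundary conditions give:
  u_k = (1 − r^k) / (1 − r^N) = (1 − (10/3)^5) / (1 − (10/3)^10) = 243/100243.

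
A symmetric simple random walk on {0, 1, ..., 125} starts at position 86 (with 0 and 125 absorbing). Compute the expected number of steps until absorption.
E[τ | X_0 = 86] = 3354

Let v_k = E[τ | X_0 = k]. Boundary: v_0 = v_125 = 0. Recurrence: v_k = 1 + (v_{k-1} + v_{k+1})/2 for 1 ≤ k ≤ 124. The particular solution to v_k − (v_{k-1} + v_{k+1})/2 = 1 is v_k = −k^2. Adding homogeneous solution A + B k and matching boundaries gives v_k = k (125 − k). Substituting k = 86: v_86 = 86 · 39 = 3354.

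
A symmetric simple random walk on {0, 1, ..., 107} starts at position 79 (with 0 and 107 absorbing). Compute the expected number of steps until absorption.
E[τ | X_0 = 79] = 2212

Let v_k = E[τ | X_0 = k]. Boundary: v_0 = v_107 = 0. Recurrence: v_k = 1 + (v_{k-1} + v_{k+1})/2 for 1 ≤ k ≤ 106. The particular solution to v_k − (v_{k-1} + v_{k+1})/2 = 1 is v_k = −k^2. Adding homogeneous solution A + B k and matching boundaries gives v_k = k (107 − k). Substituting k = 79: v_79 = 79 · 28 = 2212.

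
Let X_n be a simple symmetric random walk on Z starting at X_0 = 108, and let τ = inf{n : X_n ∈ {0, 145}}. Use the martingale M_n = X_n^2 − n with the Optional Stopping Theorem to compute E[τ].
E[τ] = 3996

M_n = X_n^2 − n is a martingale (since E[X_{n+1}^2 | F_n] = X_n^2 + 1). By OST (τ has finite mean in a bounded region), E[M_τ] = E[M_0] = X_0^2 − 0 = 108^2 = 11664. Also E[M_τ] = E[X_τ^2] − E[τ]. The walk exits at 0 or 145, with P(hit 145 first) = 108/145, so E[X_τ^2] = 145^2 · 108/145 + 0 = 15660. Thus E[τ] = E[X_τ^2] − E[M_τ] = 15660 − 11664 = 3996 = 108(145 − 108) = 3996.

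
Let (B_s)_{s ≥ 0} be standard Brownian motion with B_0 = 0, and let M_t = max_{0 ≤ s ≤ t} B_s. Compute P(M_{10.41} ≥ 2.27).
P(M_{10.41} ≥ 2.27) = 2·P(B_{10.41} ≥ 2.27) = 2(1 − Φ(2.27/√10.41)) ≈ 0.4817

By the reflection principle for Brownian motion, P(M_t ≥ a) = 2 · P(B_t ≥ a) for a ≥ 0. Since B_t ~ N(0, t), P(B_t ≥ 2.27) = 1 − Φ(2.27/√t) = 1 − Φ(2.27/√10.41) = 1 − Φ(0.7036). So
  P(M_{10.41} ≥ 2.27) = 2(1 − Φ(0.7036)) ≈ 0.4817.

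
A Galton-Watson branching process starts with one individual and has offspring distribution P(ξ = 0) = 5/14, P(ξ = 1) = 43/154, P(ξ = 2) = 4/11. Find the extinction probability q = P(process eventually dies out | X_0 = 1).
q = 55/56

The pgf is f(s) = 5/14 + 43/154·s + 4/11·s². The extinction probability q is the smallest fixed point of f in [0, 1]. Setting s = f(s):
  4/11·s² + (43/154 − 1)·s + 5/14 = 0
  4/11·s² − (5/14 + 4/11)·s + 5/14 = 0
which factors as (s − 1)·(4/11·s − 5/14) = 0, giving roots s = 1 and s = (5/14)/(4/11) = 55/56.
Mean offspring μ = 43/154 + 2·4/11 = 155/154 > 1 (supercritical), so q < 1. The extinction probability is the smaller root: q = (5/14)/(4/11) = 55/56.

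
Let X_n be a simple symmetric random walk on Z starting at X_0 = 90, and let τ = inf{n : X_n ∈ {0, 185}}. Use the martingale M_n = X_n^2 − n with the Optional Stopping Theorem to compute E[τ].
E[τ] = 8550

M_n = X_n^2 − n is a martingale (since E[X_{n+1}^2 | F_n] = X_n^2 + 1). By OST (τ has finite mean in a bounded region), E[M_τ] = E[M_0] = X_0^2 − 0 = 90^2 = 8100. Also E[M_τ] = E[X_τ^2] − E[τ]. The walk exits at 0 or 185, with P(hit 185 first) = 90/185, so E[X_τ^2] = 185^2 · 90/185 + 0 = 16650. Thus E[τ] = E[X_τ^2] − E[M_τ] = 16650 − 8100 = 8550 = 90(185 − 90) = 8550.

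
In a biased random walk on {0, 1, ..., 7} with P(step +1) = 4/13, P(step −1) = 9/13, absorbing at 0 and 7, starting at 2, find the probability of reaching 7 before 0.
P(hit 7 before 0) = (1 − (9/4)^2) / (1 − (9/4)^7) = 13312/953317

Let u_k denote P(reach 7 before 0 | start at k). Boundary: u_0 = 0, u_7 = 1. Recurrence: u_k = 4/13·u_{k+1} + 9/13·u_{k-1} for 1 ≤ k ≤ 6. Try u_k = A + B·r^k with r = q/p = (9/13)/(4/13) = 9/4. Substitution satisfies the recurrence; boundary conditions give:
  u_k = (1 − r^k) / (1 − r^N) = (1 − (9/4)^2) / (1 − (9/4)^7) = 13312/953317.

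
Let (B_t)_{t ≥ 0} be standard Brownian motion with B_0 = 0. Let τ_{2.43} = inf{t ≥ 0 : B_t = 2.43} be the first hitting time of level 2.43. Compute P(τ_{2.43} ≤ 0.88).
P(τ_{2.43} ≤ 0.88) = 2(1 − Φ(2.43/√0.88)) = 2(1 − Φ(2.5904)) ≈ 0.0096

By the reflection principle for standard BM, P(τ_b ≤ t) = 2 · P(B_t ≥ b). Since B_t ~ N(0, t), P(B_t ≥ 2.43) = 1 − Φ(2.43/√t) = 1 − Φ(2.43/√0.88) = 1 − Φ(2.5904) ≈ 0.00479. Doubling: P(τ_{2.43} ≤ 0.88) ≈ 2 · 0.00479 = 0.00958 ≈ 0.0096.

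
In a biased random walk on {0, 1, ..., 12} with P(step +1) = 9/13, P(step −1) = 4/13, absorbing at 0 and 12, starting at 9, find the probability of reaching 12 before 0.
P(hit 12 before 0) = (1 − (4/9)^9) / (1 − (4/9)^12) = 424418697/424680841

Let u_k denote P(reach 12 before 0 | start at k). Boundary: u_0 = 0, u_12 = 1. Recurrence: u_k = 9/13·u_{k+1} + 4/13·u_{k-1} for 1 ≤ k ≤ 11. Try u_k = A + B·r^k with r = q/p = (4/13)/(9/13) = 4/9. Substitution satisfies the recurrence; boundary conditions give:
  u_k = (1 − r^k) / (1 − r^N) = (1 − (4/9)^9) / (1 − (4/9)^12) = 424418697/424680841.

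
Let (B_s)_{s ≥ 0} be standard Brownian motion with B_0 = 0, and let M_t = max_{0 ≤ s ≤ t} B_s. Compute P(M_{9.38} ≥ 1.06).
P(M_{9.38} ≥ 1.06) = 2·P(B_{9.38} ≥ 1.06) = 2(1 − Φ(1.06/√9.38)) ≈ 0.7293

By the reflection principle for Brownian motion, P(M_t ≥ a) = 2 · P(B_t ≥ a) for a ≥ 0. Since B_t ~ N(0, t), P(B_t ≥ 1.06) = 1 − Φ(1.06/√t) = 1 − Φ(1.06/√9.38) = 1 − Φ(0.3461). So
  P(M_{9.38} ≥ 1.06) = 2(1 − Φ(0.3461)) ≈ 0.7293.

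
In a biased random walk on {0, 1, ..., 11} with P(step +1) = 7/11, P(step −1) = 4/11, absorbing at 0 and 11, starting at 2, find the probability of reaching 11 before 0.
P(hit 11 before 0) = (1 − (4/7)^2) / (1 − (4/7)^11) = 443889677/657710813

Let u_k denote P(reach 11 before 0 | start at k). Boundary: u_0 = 0, u_11 = 1. Recurrence: u_k = 7/11·u_{k+1} + 4/11·u_{k-1} for 1 ≤ k ≤ 10. Try u_k = A + B·r^k with r = q/p = (4/11)/(7/11) = 4/7. Substitution satisfies the recurrence; boundary conditions give:
  u_k = (1 − r^k) / (1 − r^N) = (1 − (4/7)^2) / (1 − (4/7)^11) = 443889677/657710813.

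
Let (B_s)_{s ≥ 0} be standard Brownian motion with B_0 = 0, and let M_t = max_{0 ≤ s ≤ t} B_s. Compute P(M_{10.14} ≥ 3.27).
P(M_{10.14} ≥ 3.27) = 2·P(B_{10.14} ≥ 3.27) = 2(1 − Φ(3.27/√10.14)) ≈ 0.3045

By the reflection principle for Brownian motion, P(M_t ≥ a) = 2 · P(B_t ≥ a) for a ≥ 0. Since B_t ~ N(0, t), P(B_t ≥ 3.27) = 1 − Φ(3.27/√t) = 1 − Φ(3.27/√10.14) = 1 − Φ(1.0269). So
  P(M_{10.14} ≥ 3.27) = 2(1 − Φ(1.0269)) ≈ 0.3045.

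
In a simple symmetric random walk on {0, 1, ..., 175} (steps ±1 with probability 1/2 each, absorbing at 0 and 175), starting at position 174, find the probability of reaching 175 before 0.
P(hit 175 before 0) = 174/175

Let u_k = P(hit 175 before 0 | start at k). Then u_0 = 0, u_175 = 1, and u_k = u_{k-1}/2 + u_{k+1}/2 for 1 ≤ k ≤ 174. This harmonic recurrence is solved by u_k = k/175, giving u_174 = 174/175.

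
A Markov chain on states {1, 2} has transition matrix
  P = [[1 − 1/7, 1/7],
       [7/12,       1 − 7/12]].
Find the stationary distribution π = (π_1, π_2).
π_1 = 49/61, π_2 = 12/61

Solve πP = π with π_1 + π_2 = 1. From πP = π: π_1 · (1 − 1/7) + π_2 · 7/12 = π_1 ⇒ π_2 · 7/12 = π_1 · 1/7 ⇒ π_2/π_1 = (1/7)/(7/12) = 12/49. Together with π_1 + π_2 = 1:
  π_1 = (7/12)/(1/7 + 7/12) = (7/12)/(61/84) = 49/61,
  π_2 = (1/7)/(1/7 + 7/12) = (1/7)/(61/84) = 12/61.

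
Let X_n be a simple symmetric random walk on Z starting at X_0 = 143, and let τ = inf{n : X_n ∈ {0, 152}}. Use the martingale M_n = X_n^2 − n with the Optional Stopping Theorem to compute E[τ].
E[τ] = 1287

M_n = X_n^2 − n is a martingale (since E[X_{n+1}^2 | F_n] = X_n^2 + 1). By OST (τ has finite mean in a bounded region), E[M_τ] = E[M_0] = X_0^2 − 0 = 143^2 = 20449. Also E[M_τ] = E[X_τ^2] − E[τ]. The walk exits at 0 or 152, with P(hit 152 first) = 143/152, so E[X_τ^2] = 152^2 · 143/152 + 0 = 21736. Thus E[τ] = E[X_τ^2] − E[M_τ] = 21736 − 20449 = 1287 = 143(152 − 143) = 1287.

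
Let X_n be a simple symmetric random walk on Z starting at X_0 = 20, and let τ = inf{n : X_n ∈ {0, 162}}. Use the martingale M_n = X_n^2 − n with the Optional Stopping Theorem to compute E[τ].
E[τ] = 2840

M_n = X_n^2 − n is a martingale (since E[X_{n+1}^2 | F_n] = X_n^2 + 1). By OST (τ has finite mean in a bounded region), E[M_τ] = E[M_0] = X_0^2 − 0 = 20^2 = 400. Also E[M_τ] = E[X_τ^2] − E[τ]. The walk exits at 0 or 162, with P(hit 162 first) = 20/162, so E[X_τ^2] = 162^2 · 20/162 + 0 = 3240. Thus E[τ] = E[X_τ^2] − E[M_τ] = 3240 − 400 = 2840 = 20(162 − 20) = 2840.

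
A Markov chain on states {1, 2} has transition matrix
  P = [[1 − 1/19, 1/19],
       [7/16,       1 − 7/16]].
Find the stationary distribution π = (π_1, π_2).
π_1 = 133/149, π_2 = 16/149

Solve πP = π with π_1 + π_2 = 1. From πP = π: π_1 · (1 − 1/19) + π_2 · 7/16 = π_1 ⇒ π_2 · 7/16 = π_1 · 1/19 ⇒ π_2/π_1 = (1/19)/(7/16) = 16/133. Together with π_1 + π_2 = 1:
  π_1 = (7/16)/(1/19 + 7/16) = (7/16)/(149/304) = 133/149,
  π_2 = (1/19)/(1/19 + 7/16) = (1/19)/(149/304) = 16/149.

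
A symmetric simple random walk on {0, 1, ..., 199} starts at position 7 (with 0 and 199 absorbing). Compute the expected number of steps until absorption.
E[τ | X_0 = 7] = 1344

Let v_k = E[τ | X_0 = k]. Boundary: v_0 = v_199 = 0. Recurrence: v_k = 1 + (v_{k-1} + v_{k+1})/2 for 1 ≤ k ≤ 198. The particular solution to v_k − (v_{k-1} + v_{k+1})/2 = 1 is v_k = −k^2. Adding homogeneous solution A + B k and matching boundaries gives v_k = k (199 − k). Substituting k = 7: v_7 = 7 · 192 = 1344.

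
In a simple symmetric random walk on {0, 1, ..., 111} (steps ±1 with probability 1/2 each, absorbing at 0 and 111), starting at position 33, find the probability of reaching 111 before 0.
P(hit 111 before 0) = 33/111 = 11/37

Let u_k = P(hit 111 before 0 | start at k). Then u_0 = 0, u_111 = 1, and u_k = u_{k-1}/2 + u_{k+1}/2 for 1 ≤ k ≤ 110. This harmonic recurrence is solved by u_k = k/111, giving u_33 = 33/111 = 11/37.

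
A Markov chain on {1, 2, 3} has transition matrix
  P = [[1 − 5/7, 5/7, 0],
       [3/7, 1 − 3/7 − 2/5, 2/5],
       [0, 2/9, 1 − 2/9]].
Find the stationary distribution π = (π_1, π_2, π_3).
π = (3/17, 5/17, 9/17)

This is a birth-death chain on three states, which satisfies detailed balance: π_1 · P_{12} = π_2 · P_{21} and π_2 · P_{23} = π_3 · P_{32}.
From π_1 · 5/7 = π_2 · 3/7: π_2/π_1 = (5/7)/(3/7) = 5/3.
From π_2 · 2/5 = π_3 · 2/9: π_3/π_2 = (2/5)/(2/9) = 9/5.
Take π_1 proportional to 1; then unnormalized π = (1, 5/3, 3). Normalize by dividing by the sum 17/3:
  π = (3/17, 5/17, 9/17).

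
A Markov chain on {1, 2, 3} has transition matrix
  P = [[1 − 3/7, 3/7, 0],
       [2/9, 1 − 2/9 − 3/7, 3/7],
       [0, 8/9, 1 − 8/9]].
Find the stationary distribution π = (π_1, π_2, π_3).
π = (784/3025, 1512/3025, 729/3025)

This is a birth-death chain on three states, which satisfies detailed balance: π_1 · P_{12} = π_2 · P_{21} and π_2 · P_{23} = π_3 · P_{32}.
From π_1 · 3/7 = π_2 · 2/9: π_2/π_1 = (3/7)/(2/9) = 27/14.
From π_2 · 3/7 = π_3 · 8/9: π_3/π_2 = (3/7)/(8/9) = 27/56.
Take π_1 proportional to 1; then unnormalized π = (1, 27/14, 729/784). Normalize by dividing by the sum 3025/784:
  π = (784/3025, 1512/3025, 729/3025).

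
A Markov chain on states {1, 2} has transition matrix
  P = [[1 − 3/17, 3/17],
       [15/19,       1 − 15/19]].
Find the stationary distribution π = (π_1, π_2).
π_1 = 85/104, π_2 = 19/104

Solve πP = π with π_1 + π_2 = 1. From πP = π: π_1 · (1 − 3/17) + π_2 · 15/19 = π_1 ⇒ π_2 · 15/19 = π_1 · 3/17 ⇒ π_2/π_1 = (3/17)/(15/19) = 19/85. Together with π_1 + π_2 = 1:
  π_1 = (15/19)/(3/17 + 15/19) = (15/19)/(312/323) = 85/104,
  π_2 = (3/17)/(3/17 + 15/19) = (3/17)/(312/323) = 19/104.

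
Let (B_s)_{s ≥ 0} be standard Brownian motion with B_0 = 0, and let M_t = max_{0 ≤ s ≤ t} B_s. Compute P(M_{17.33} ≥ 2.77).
P(M_{17.33} ≥ 2.77) = 2·P(B_{17.33} ≥ 2.77) = 2(1 − Φ(2.77/√17.33)) ≈ 0.5058

By the reflection principle for Brownian motion, P(M_t ≥ a) = 2 · P(B_t ≥ a) for a ≥ 0. Since B_t ~ N(0, t), P(B_t ≥ 2.77) = 1 − Φ(2.77/√t) = 1 − Φ(2.77/√17.33) = 1 − Φ(0.6654). So
  P(M_{17.33} ≥ 2.77) = 2(1 − Φ(0.6654)) ≈ 0.5058.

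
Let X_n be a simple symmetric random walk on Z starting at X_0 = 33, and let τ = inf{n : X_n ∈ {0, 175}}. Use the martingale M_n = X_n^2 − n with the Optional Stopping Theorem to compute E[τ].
E[τ] = 4686

M_n = X_n^2 − n is a martingale (since E[X_{n+1}^2 | F_n] = X_n^2 + 1). By OST (τ has finite mean in a bounded region), E[M_τ] = E[M_0] = X_0^2 − 0 = 33^2 = 1089. Also E[M_τ] = E[X_τ^2] − E[τ]. The walk exits at 0 or 175, with P(hit 175 first) = 33/175, so E[X_τ^2] = 175^2 · 33/175 + 0 = 5775. Thus E[τ] = E[X_τ^2] − E[M_τ] = 5775 − 1089 = 4686 = 33(175 − 33) = 4686.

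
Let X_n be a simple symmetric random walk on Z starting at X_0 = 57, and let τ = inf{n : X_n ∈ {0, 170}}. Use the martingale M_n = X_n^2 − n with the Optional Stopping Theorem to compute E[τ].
E[τ] = 6441

M_n = X_n^2 − n is a martingale (since E[X_{n+1}^2 | F_n] = X_n^2 + 1). By OST (τ has finite mean in a bounded region), E[M_τ] = E[M_0] = X_0^2 − 0 = 57^2 = 3249. Also E[M_τ] = E[X_τ^2] − E[τ]. The walk exits at 0 or 170, with P(hit 170 first) = 57/170, so E[X_τ^2] = 170^2 · 57/170 + 0 = 9690. Thus E[τ] = E[X_τ^2] − E[M_τ] = 9690 − 3249 = 6441 = 57(170 − 57) = 6441.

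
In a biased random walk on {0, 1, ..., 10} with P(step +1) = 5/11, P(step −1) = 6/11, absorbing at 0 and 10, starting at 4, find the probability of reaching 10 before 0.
P(hit 10 before 0) = (1 − (6/5)^4) / (1 − (6/5)^10) = 953125/4609141

Let u_k denote P(reach 10 before 0 | start at k). Boundary: u_0 = 0, u_10 = 1. Recurrence: u_k = 5/11·u_{k+1} + 6/11·u_{k-1} for 1 ≤ k ≤ 9. Try u_k = A + B·r^k with r = q/p = (6/11)/(5/11) = 6/5. Substitution satisfies the recurrence; boundary conditions give:
  u_k = (1 − r^k) / (1 − r^N) = (1 − (6/5)^4) / (1 − (6/5)^10) = 953125/4609141.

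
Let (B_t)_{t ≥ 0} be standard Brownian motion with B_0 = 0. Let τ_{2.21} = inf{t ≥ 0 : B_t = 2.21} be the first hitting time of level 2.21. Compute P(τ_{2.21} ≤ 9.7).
P(τ_{2.21} ≤ 9.7) = 2(1 − Φ(2.21/√9.7)) = 2(1 − Φ(0.7096)) ≈ 0.4780

By the reflection principle for standard BM, P(τ_b ≤ t) = 2 · P(B_t ≥ b). Since B_t ~ N(0, t), P(B_t ≥ 2.21) = 1 − Φ(2.21/√t) = 1 − Φ(2.21/√9.7) = 1 − Φ(0.7096) ≈ 0.23898. Doubling: P(τ_{2.21} ≤ 9.7) ≈ 2 · 0.23898 = 0.47796 ≈ 0.4780.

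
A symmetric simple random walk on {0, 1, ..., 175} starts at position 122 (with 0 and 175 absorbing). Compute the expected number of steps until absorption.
E[τ | X_0 = 122] = 6466

Let v_k = E[τ | X_0 = k]. Boundary: v_0 = v_175 = 0. Recurrence: v_k = 1 + (v_{k-1} + v_{k+1})/2 for 1 ≤ k ≤ 174. The particular solution to v_k − (v_{k-1} + v_{k+1})/2 = 1 is v_k = −k^2. Adding homogeneous solution A + B k and matching boundaries gives v_k = k (175 − k). Substituting k = 122: v_122 = 122 · 53 = 6466.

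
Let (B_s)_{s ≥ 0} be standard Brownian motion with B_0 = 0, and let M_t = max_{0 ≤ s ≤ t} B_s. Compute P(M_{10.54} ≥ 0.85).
P(M_{10.54} ≥ 0.85) = 2·P(B_{10.54} ≥ 0.85) = 2(1 − Φ(0.85/√10.54)) ≈ 0.7935

By the reflection principle for Brownian motion, P(M_t ≥ a) = 2 · P(B_t ≥ a) for a ≥ 0. Since B_t ~ N(0, t), P(B_t ≥ 0.85) = 1 − Φ(0.85/√t) = 1 − Φ(0.85/√10.54) = 1 − Φ(0.2618). So
  P(M_{10.54} ≥ 0.85) = 2(1 − Φ(0.2618)) ≈ 0.7935.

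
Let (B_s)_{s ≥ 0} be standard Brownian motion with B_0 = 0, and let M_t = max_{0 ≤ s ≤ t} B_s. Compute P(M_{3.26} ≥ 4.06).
P(M_{3.26} ≥ 4.06) = 2·P(B_{3.26} ≥ 4.06) = 2(1 − Φ(4.06/√3.26)) ≈ 0.0245

By the reflection principle for Brownian motion, P(M_t ≥ a) = 2 · P(B_t ≥ a) for a ≥ 0. Since B_t ~ N(0, t), P(B_t ≥ 4.06) = 1 − Φ(4.06/√t) = 1 − Φ(4.06/√3.26) = 1 − Φ(2.2486). So
  P(M_{3.26} ≥ 4.06) = 2(1 − Φ(2.2486)) ≈ 0.0245.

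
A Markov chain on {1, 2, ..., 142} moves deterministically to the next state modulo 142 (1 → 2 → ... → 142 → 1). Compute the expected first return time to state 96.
E[T_96 | X_0 = 96] = 142

The chain cycles deterministically, so starting at state 96 it returns in exactly 142 steps. Equivalently, the stationary distribution is uniform π_j = 1/142 for every state j, so by Kac's formula E[T_96] = 1/π_96 = 142.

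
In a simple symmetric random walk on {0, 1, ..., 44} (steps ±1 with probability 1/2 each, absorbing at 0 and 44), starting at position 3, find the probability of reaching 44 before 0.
P(hit 44 before 0) = 3/44

Let u_k = P(hit 44 before 0 | start at k). Then u_0 = 0, u_44 = 1, and u_k = u_{k-1}/2 + u_{k+1}/2 for 1 ≤ k ≤ 43. This harmonic recurrence is solved by u_k = k/44, giving u_3 = 3/44.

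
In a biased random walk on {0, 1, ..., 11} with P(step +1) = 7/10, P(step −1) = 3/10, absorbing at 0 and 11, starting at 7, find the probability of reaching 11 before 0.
P(hit 11 before 0) = (1 − (3/7)^7) / (1 − (3/7)^11) = 493018939/494287399

Let u_k denote P(reach 11 before 0 | start at k). Boundary: u_0 = 0, u_11 = 1. Recurrence: u_k = 7/10·u_{k+1} + 3/10·u_{k-1} for 1 ≤ k ≤ 10. Try u_k = A + B·r^k with r = q/p = (3/10)/(7/10) = 3/7. Substitution satisfies the recurrence; boundary conditions give:
  u_k = (1 − r^k) / (1 − r^N) = (1 − (3/7)^7) / (1 − (3/7)^11) = 493018939/494287399.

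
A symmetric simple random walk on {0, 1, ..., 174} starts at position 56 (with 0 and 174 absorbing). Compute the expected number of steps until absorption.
E[τ | X_0 = 56] = 6608

Let v_k = E[τ | X_0 = k]. Boundary: v_0 = v_174 = 0. Recurrence: v_k = 1 + (v_{k-1} + v_{k+1})/2 for 1 ≤ k ≤ 173. The particular solution to v_k − (v_{k-1} + v_{k+1})/2 = 1 is v_k = −k^2. Adding homogeneous solution A + B k and matching boundaries gives v_k = k (174 − k). Substituting k = 56: v_56 = 56 · 118 = 6608.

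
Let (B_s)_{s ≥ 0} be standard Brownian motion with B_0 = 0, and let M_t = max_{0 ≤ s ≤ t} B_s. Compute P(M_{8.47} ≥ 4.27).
P(M_{8.47} ≥ 4.27) = 2·P(B_{8.47} ≥ 4.27) = 2(1 − Φ(4.27/√8.47)) ≈ 0.1423

By the reflection principle for Brownian motion, P(M_t ≥ a) = 2 · P(B_t ≥ a) for a ≥ 0. Since B_t ~ N(0, t), P(B_t ≥ 4.27) = 1 − Φ(4.27/√t) = 1 − Φ(4.27/√8.47) = 1 − Φ(1.4672). So
  P(M_{8.47} ≥ 4.27) = 2(1 − Φ(1.4672)) ≈ 0.1423.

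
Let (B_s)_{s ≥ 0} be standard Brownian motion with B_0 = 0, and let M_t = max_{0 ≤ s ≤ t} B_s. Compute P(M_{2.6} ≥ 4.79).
P(M_{2.6} ≥ 4.79) = 2·P(B_{2.6} ≥ 4.79) = 2(1 − Φ(4.79/√2.6)) ≈ 0.0030

By the reflection principle for Brownian motion, P(M_t ≥ a) = 2 · P(B_t ≥ a) for a ≥ 0. Since B_t ~ N(0, t), P(B_t ≥ 4.79) = 1 − Φ(4.79/√t) = 1 − Φ(4.79/√2.6) = 1 − Φ(2.9706). So
  P(M_{2.6} ≥ 4.79) = 2(1 − Φ(2.9706)) ≈ 0.0030.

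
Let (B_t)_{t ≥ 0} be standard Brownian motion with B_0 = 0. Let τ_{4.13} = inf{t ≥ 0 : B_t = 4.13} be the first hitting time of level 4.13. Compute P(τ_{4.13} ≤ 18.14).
P(τ_{4.13} ≤ 18.14) = 2(1 − Φ(4.13/√18.14)) = 2(1 − Φ(0.9697)) ≈ 0.3322

By the reflection principle for standard BM, P(τ_b ≤ t) = 2 · P(B_t ≥ b). Since B_t ~ N(0, t), P(B_t ≥ 4.13) = 1 − Φ(4.13/√t) = 1 − Φ(4.13/√18.14) = 1 − Φ(0.9697) ≈ 0.16610. Doubling: P(τ_{4.13} ≤ 18.14) ≈ 2 · 0.16610 = 0.33220 ≈ 0.3322.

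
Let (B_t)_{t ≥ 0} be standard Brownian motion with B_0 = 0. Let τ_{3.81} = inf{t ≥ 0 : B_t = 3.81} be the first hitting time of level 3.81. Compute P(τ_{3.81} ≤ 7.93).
P(τ_{3.81} ≤ 7.93) = 2(1 − Φ(3.81/√7.93)) = 2(1 − Φ(1.3530)) ≈ 0.1761

By the reflection principle for standard BM, P(τ_b ≤ t) = 2 · P(B_t ≥ b). Since B_t ~ N(0, t), P(B_t ≥ 3.81) = 1 − Φ(3.81/√t) = 1 − Φ(3.81/√7.93) = 1 − Φ(1.3530) ≈ 0.08803. Doubling: P(τ_{3.81} ≤ 7.93) ≈ 2 · 0.08803 = 0.17606 ≈ 0.1761.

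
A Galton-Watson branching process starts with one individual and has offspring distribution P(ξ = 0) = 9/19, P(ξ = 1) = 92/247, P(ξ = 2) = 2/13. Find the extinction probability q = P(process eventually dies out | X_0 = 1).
q = 1

Mean offspring μ = 0·9/19 + 1·92/247 + 2·2/13 = 168/247 ≤ 1. For μ ≤ 1 with offspring not concentrated at 1, the Galton-Watson process goes extinct almost surely, so q = 1.
(Algebraic check: The pgf is f(s) = 9/19 + 92/247·s + 2/13·s². The extinction probability q is the smallest fixed point of f in [0, 1]. Setting s = f(s):
  2/13·s² + (92/247 − 1)·s + 9/19 = 0
  2/13·s² − (9/19 + 2/13)·s + 9/19 = 0
which factors as (s − 1)·(2/13·s − 9/19) = 0, giving roots s = 1 and s = (9/19)/(2/13) = 117/38. Since 117/38 ≥ 1, the smallest root in [0, 1] is s = 1.)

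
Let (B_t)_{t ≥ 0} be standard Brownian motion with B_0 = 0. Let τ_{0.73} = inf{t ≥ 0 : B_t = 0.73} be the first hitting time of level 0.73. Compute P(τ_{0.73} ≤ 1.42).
P(τ_{0.73} ≤ 1.42) = 2(1 − Φ(0.73/√1.42)) = 2(1 − Φ(0.6126)) ≈ 0.5401

By the reflection principle for standard BM, P(τ_b ≤ t) = 2 · P(B_t ≥ b). Since B_t ~ N(0, t), P(B_t ≥ 0.73) = 1 − Φ(0.73/√t) = 1 − Φ(0.73/√1.42) = 1 − Φ(0.6126) ≈ 0.27007. Doubling: P(τ_{0.73} ≤ 1.42) ≈ 2 · 0.27007 = 0.54014 ≈ 0.5401.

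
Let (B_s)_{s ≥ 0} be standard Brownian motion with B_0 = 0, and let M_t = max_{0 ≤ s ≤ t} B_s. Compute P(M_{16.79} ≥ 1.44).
P(M_{16.79} ≥ 1.44) = 2·P(B_{16.79} ≥ 1.44) = 2(1 − Φ(1.44/√16.79)) ≈ 0.7253

By the reflection principle for Brownian motion, P(M_t ≥ a) = 2 · P(B_t ≥ a) for a ≥ 0. Since B_t ~ N(0, t), P(B_t ≥ 1.44) = 1 − Φ(1.44/√t) = 1 − Φ(1.44/√16.79) = 1 − Φ(0.3514). So
  P(M_{16.79} ≥ 1.44) = 2(1 − Φ(0.3514)) ≈ 0.7253.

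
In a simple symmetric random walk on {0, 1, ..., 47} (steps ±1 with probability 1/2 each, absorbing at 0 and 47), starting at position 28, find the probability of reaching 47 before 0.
P(hit 47 before 0) = 28/47

Let u_k = P(hit 47 before 0 | start at k). Then u_0 = 0, u_47 = 1, and u_k = u_{k-1}/2 + u_{k+1}/2 for 1 ≤ k ≤ 46. This harmonic recurrence is solved by u_k = k/47, giving u_28 = 28/47.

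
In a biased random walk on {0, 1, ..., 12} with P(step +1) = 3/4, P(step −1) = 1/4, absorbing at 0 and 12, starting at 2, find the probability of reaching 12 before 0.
P(hit 12 before 0) = (1 − (1/3)^2) / (1 − (1/3)^12) = 59049/66430

Let u_k denote P(reach 12 before 0 | start at k). Boundary: u_0 = 0, u_12 = 1. Recurrence: u_k = 3/4·u_{k+1} + 1/4·u_{k-1} for 1 ≤ k ≤ 11. Try u_k = A + B·r^k with r = q/p = (1/4)/(3/4) = 1/3. Substitution satisfies the recurrence; boundary conditions give:
  u_k = (1 − r^k) / (1 − r^N) = (1 − (1/3)^2) / (1 − (1/3)^12) = 59049/66430.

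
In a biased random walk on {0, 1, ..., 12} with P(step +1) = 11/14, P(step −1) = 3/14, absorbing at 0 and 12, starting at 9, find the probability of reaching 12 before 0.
P(hit 12 before 0) = (1 − (3/11)^9) / (1 − (3/11)^12) = 2406750137/2406769820

Let u_k denote P(reach 12 before 0 | start at k). Boundary: u_0 = 0, u_12 = 1. Recurrence: u_k = 11/14·u_{k+1} + 3/14·u_{k-1} for 1 ≤ k ≤ 11. Try u_k = A + B·r^k with r = q/p = (3/14)/(11/14) = 3/11. Substitution satisfies the recurrence; boundary conditions give:
  u_k = (1 − r^k) / (1 − r^N) = (1 − (3/11)^9) / (1 − (3/11)^12) = 2406750137/2406769820.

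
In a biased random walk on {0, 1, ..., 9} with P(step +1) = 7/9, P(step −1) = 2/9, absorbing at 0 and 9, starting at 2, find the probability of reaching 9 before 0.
P(hit 9 before 0) = (1 − (2/7)^2) / (1 − (2/7)^9) = 7411887/8070619

Let u_k denote P(reach 9 before 0 | start at k). Boundary: u_0 = 0, u_9 = 1. Recurrence: u_k = 7/9·u_{k+1} + 2/9·u_{k-1} for 1 ≤ k ≤ 8. Try u_k = A + B·r^k with r = q/p = (2/9)/(7/9) = 2/7. Substitution satisfies the recurrence; boundary conditions give:
  u_k = (1 − r^k) / (1 − r^N) = (1 − (2/7)^2) / (1 − (2/7)^9) = 7411887/8070619.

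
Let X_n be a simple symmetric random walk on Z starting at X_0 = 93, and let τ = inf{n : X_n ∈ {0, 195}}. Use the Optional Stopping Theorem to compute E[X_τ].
E[X_τ] = 93

X_n is a martingale and τ is a bounded-mean stopping time (indeed τ is finite a.s. with bounded expectation since the walk is in a bounded region). By the OST, E[X_τ] = E[X_0] = 93. Equivalently: E[X_τ] = 195 · P(hit 195 first) + 0 · P(hit 0 first) = 195 · (93/195) = 93.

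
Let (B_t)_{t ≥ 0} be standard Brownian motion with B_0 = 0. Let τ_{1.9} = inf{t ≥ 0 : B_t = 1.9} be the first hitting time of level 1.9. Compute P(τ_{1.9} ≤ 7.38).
P(τ_{1.9} ≤ 7.38) = 2(1 − Φ(1.9/√7.38)) = 2(1 − Φ(0.6994)) ≈ 0.4843

By the reflection principle for standard BM, P(τ_b ≤ t) = 2 · P(B_t ≥ b). Since B_t ~ N(0, t), P(B_t ≥ 1.9) = 1 − Φ(1.9/√t) = 1 − Φ(1.9/√7.38) = 1 − Φ(0.6994) ≈ 0.24215. Doubling: P(τ_{1.9} ≤ 7.38) ≈ 2 · 0.24215 = 0.48430 ≈ 0.4843.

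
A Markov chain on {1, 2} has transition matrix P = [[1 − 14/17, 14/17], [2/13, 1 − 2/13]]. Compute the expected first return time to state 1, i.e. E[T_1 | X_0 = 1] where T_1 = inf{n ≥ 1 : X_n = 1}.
E[T_1 | X_0 = 1] = 1/π_1 = 108/17

For an irreducible recurrent Markov chain with stationary distribution π, E[T_i | X_0 = i] = 1/π_i (Kac's formula). Here π_1 = (2/13)/(14/17 + 2/13) = (2/13)/(216/221) = 17/108, so E[T_1 | X_0 = 1] = 1/π_1 = (14/17 + 2/13)/(2/13) = (216/221)/(2/13) = 108/17.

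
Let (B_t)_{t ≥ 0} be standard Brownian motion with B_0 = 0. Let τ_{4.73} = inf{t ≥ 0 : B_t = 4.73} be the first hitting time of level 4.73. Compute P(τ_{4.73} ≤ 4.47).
P(τ_{4.73} ≤ 4.47) = 2(1 − Φ(4.73/√4.47)) = 2(1 − Φ(2.2372)) ≈ 0.0253

By the reflection principle for standard BM, P(τ_b ≤ t) = 2 · P(B_t ≥ b). Since B_t ~ N(0, t), P(B_t ≥ 4.73) = 1 − Φ(4.73/√t) = 1 − Φ(4.73/√4.47) = 1 − Φ(2.2372) ≈ 0.01264. Doubling: P(τ_{4.73} ≤ 4.47) ≈ 2 · 0.01264 = 0.02528 ≈ 0.0253.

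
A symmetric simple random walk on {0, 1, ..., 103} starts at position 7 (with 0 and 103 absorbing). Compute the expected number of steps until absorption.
E[τ | X_0 = 7] = 672

Let v_k = E[τ | X_0 = k]. Boundary: v_0 = v_103 = 0. Recurrence: v_k = 1 + (v_{k-1} + v_{k+1})/2 for 1 ≤ k ≤ 102. The particular solution to v_k − (v_{k-1} + v_{k+1})/2 = 1 is v_k = −k^2. Adding homogeneous solution A + B k and matching boundaries gives v_k = k (103 − k). Substituting k = 7: v_7 = 7 · 96 = 672.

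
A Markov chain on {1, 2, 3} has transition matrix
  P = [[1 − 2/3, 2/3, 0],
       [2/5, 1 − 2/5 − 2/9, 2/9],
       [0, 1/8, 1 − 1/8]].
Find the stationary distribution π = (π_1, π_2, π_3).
π = (27/152, 45/152, 10/19)

This is a birth-death chain on three states, which satisfies detailed balance: π_1 · P_{12} = π_2 · P_{21} and π_2 · P_{23} = π_3 · P_{32}.
From π_1 · 2/3 = π_2 · 2/5: π_2/π_1 = (2/3)/(2/5) = 5/3.
From π_2 · 2/9 = π_3 · 1/8: π_3/π_2 = (2/9)/(1/8) = 16/9.
Take π_1 proportional to 1; then unnormalized π = (1, 5/3, 80/27). Normalize by dividing by the sum 152/27:
  π = (27/152, 45/152, 10/19).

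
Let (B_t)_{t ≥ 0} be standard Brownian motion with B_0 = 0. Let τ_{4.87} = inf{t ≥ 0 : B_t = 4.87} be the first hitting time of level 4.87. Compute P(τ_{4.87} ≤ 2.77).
P(τ_{4.87} ≤ 2.77) = 2(1 − Φ(4.87/√2.77)) = 2(1 − Φ(2.9261)) ≈ 0.0034

By the reflection principle for standard BM, P(τ_b ≤ t) = 2 · P(B_t ≥ b). Since B_t ~ N(0, t), P(B_t ≥ 4.87) = 1 − Φ(4.87/√t) = 1 − Φ(4.87/√2.77) = 1 − Φ(2.9261) ≈ 0.00172. Doubling: P(τ_{4.87} ≤ 2.77) ≈ 2 · 0.00172 = 0.00344 ≈ 0.0034.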